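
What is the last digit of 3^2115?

Last digits of 3^n: 3, 9, 7, 1 (period 4).
2115 leaves remainder 3 on division by 4, so 3^2115 ends in 7.

7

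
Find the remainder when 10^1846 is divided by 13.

Square-and-reduce mod 13: 10^1≡10, 10^2≡9, 10^4≡3, 10^8≡9, 10^16≡3, 10^32≡9, 10^64≡3, 10^128≡9, 10^256≡3, 10^512≡9, 10^1024≡3.
Since 1846 = 2 + 4 + 16 + 32 + 256 + 512 + 1024 in binary, 10^1846 ≡ 9·3·3·9·3·9·3 ≡ 3 (mod 13).

3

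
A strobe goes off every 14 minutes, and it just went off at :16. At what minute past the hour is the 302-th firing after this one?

302·14 = 4228.
Dividing 4228 by 60 gives quotient 70 and remainder 28.
(16 + 28) mod 60 = 44.

44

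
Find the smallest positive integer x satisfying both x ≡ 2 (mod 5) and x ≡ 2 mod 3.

2

Since 3·2 ≡ 1 (mod 5), take x = 2 + 3·((2−2)·2 mod 5) = 2 + 3·0 = 2.
Check: 2 mod 5 = 2, 2 mod 3 = 2.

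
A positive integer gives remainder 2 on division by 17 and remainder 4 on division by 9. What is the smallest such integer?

x ≡ 4 (mod 9) gives x ∈ {4, 13, 22, 31, 40, 49, 58, 67, …}.
The first of these with x mod 17 = 2 is 121.

121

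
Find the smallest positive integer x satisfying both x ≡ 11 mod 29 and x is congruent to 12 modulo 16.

156

x ≡ 12 (mod 16) gives x ∈ {12, 28, 44, 60, 76, 92, 108, 124, …}.
The first of these with x mod 29 = 11 is 156.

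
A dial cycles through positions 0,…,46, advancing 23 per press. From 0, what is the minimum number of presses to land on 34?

26

23⁻¹ ≡ 45 (mod 47) because 23·45 = 1035 = 22·47 + 1.
Multiplying both sides by 45: x ≡ 45·34 = 1530 ≡ 26 (mod 47).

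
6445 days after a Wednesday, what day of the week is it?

6445 mod 7 = 5 (since 920·7 = 6440).
Wednesday + 5 days → Monday.

Monday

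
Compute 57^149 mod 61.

Square-and-reduce mod 61: 57^1≡57, 57^2≡16, 57^4≡12, 57^8≡22, 57^16≡57, 57^32≡16, 57^64≡12, 57^128≡22.
Since 149 = 1 + 4 + 16 + 128 in binary, 57^149 ≡ 57·12·57·22 ≡ 15 (mod 61).

15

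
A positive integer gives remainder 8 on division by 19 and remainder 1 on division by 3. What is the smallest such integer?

46

x ≡ 1 (mod 3) gives x ∈ {1, 4, 7, 10, 13, 16, 19, 22, …}.
The first of these with x mod 19 = 8 is 46.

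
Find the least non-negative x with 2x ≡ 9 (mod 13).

11

2⁻¹ ≡ 7 (mod 13) because 2·7 = 14 = 1·13 + 1.
So x ≡ 7·9 = 63 ≡ 11 (mod 13).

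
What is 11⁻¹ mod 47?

47 = 4·11 + 3
11 = 3·3 + 2
3 = 1·2 + 1
2 = 2·1 + 0
Back-substituting gives 11·30 ≡ 1 (mod 47).

30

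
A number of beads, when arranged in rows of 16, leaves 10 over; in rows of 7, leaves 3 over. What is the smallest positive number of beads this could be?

10

x ≡ 3 (mod 7) gives x ∈ {3, 10}.
The first of these with x mod 16 = 10 is 10.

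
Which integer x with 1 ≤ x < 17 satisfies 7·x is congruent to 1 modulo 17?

5

7·5 = 35 = 2·17 + 1, so 7⁻¹ ≡ 5 (mod 17).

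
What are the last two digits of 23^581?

23

By repeated squaring mod 100: 23^1≡23, 23^2≡29, 23^4≡41, 23^8≡81, 23^16≡61, 23^32≡21, 23^64≡41, 23^128≡81, 23^256≡61, 23^512≡21.
Since 581 = 1 + 4 + 64 + 512 in binary, 23^581 ≡ 23·41·41·21 ≡ 23 (mod 100).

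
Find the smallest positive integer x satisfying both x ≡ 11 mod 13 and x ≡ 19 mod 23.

180

x ≡ 11 (mod 13) gives x ∈ {11, 24, 37, 50, 63, 76, 89, 102, …}.
The first of these with x mod 23 = 19 is 180.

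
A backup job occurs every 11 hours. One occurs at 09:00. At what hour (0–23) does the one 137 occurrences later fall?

137·11 = 1507.
1507 mod 24 = 19 (since 62·24 = 1488).
(9 + 19) mod 24 = 4.

4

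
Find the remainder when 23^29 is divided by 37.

Successive squares of 23 mod 37: 23^1≡23, 23^2≡11, 23^4≡10, 23^8≡26, 23^16≡10.
29 = 1 + 4 + 8 + 16, so 23^29 ≡ 23·10·26·10 ≡ 8 (mod 37).

8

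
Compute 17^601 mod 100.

17

By repeated squaring mod 100: 17^1≡17, 17^2≡89, 17^4≡21, 17^8≡41, 17^16≡81, 17^32≡61, 17^64≡21, 17^128≡41, 17^256≡81, 17^512≡61.
601 = 1 + 8 + 16 + 64 + 512, so 17^601 ≡ 17·41·81·21·61 ≡ 17 (mod 100).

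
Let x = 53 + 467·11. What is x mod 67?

467·11 = 5137.
5137 = 76·67 + 45, so 5137 mod 67 = 45.
(53 + 45) mod 67 = 31.

31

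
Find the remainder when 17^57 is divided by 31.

Successive squares of 17 mod 31: 17^1≡17, 17^2≡10, 17^4≡7, 17^8≡18, 17^16≡14, 17^32≡10.
57 = 1 + 8 + 16 + 32, so 17^57 ≡ 17·18·14·10 ≡ 29 (mod 31).

29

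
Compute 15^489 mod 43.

By repeated squaring mod 43: 15^1≡15, 15^2≡10, 15^4≡14, 15^8≡24, 15^16≡17, 15^32≡31, 15^64≡15, 15^128≡10, 15^256≡14.
489 = 1 + 8 + 32 + 64 + 128 + 256, so 15^489 ≡ 15·24·31·15·10·14 ≡ 11 (mod 43).

11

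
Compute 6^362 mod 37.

36

By repeated squaring mod 37: 6^1≡6, 6^2≡36, 6^4≡1, 6^8≡1, 6^16≡1, 6^32≡1, 6^64≡1, 6^128≡1, 6^256≡1.
362 = 2 + 8 + 32 + 64 + 256, so 6^362 ≡ 36·1·1·1·1 ≡ 36 (mod 37).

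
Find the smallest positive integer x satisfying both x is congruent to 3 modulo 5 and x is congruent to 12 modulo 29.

128

x ≡ 3 (mod 5) gives x ∈ {3, 8, 13, 18, 23, 28, 33, 38, …}.
The first of these with x mod 29 = 12 is 128.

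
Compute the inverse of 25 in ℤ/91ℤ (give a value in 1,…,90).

91 = 3·25 + 16
25 = 1·16 + 9
16 = 1·9 + 7
9 = 1·7 + 2
7 = 3·2 + 1
2 = 2·1 + 0
Back-substituting gives 25·51 ≡ 1 (mod 91).

51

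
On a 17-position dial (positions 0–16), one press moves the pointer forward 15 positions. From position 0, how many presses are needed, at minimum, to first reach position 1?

8

17 = 1·15 + 2
15 = 7·2 + 1
2 = 2·1 + 0
Back-substituting gives 15·8 ≡ 1 (mod 17).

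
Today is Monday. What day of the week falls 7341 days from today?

Saturday

Dividing 7341 by 7 gives quotient 1048 and remainder 5.
Monday + 5 days → Saturday.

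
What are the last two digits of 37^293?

97

Square-and-reduce mod 100: 37^1≡37, 37^2≡69, 37^4≡61, 37^8≡21, 37^16≡41, 37^32≡81, 37^64≡61, 37^128≡21, 37^256≡41.
Since 293 = 1 + 4 + 32 + 256 in binary, 37^293 ≡ 37·61·81·41 ≡ 97 (mod 100).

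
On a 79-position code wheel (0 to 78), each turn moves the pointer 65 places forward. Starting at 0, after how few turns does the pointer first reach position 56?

75

The inverse of 65 mod 79 is 62 (since 65·62 = 4030 ≡ 1).
So x ≡ 62·56 = 3472 ≡ 75 (mod 79).
Check: 65·75 = 4875 = 61·79 + 56.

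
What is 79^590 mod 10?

The units digit of 79^n cycles with period 2: 9, 1, …
590 mod 2 = 0, so the last digit matches 9^2 = 1.

1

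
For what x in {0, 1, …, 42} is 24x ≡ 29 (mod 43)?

3

24⁻¹ ≡ 9 (mod 43) because 24·9 = 216 = 5·43 + 1.
Multiplying both sides by 9: x ≡ 9·29 = 261 ≡ 3 (mod 43).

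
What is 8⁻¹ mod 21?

8

21 = 2·8 + 5
8 = 1·5 + 3
5 = 1·3 + 2
3 = 1·2 + 1
2 = 2·1 + 0
Back-substituting gives 8·8 ≡ 1 (mod 21).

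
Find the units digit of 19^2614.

1

Powers of 9 mod 10 repeat with period 2: 9, 1.
2614 leaves remainder 0 on division by 2, so 19^2614 ends in 1.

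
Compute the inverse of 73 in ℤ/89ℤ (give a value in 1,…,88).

50

89 = 1·73 + 16
73 = 4·16 + 9
16 = 1·9 + 7
9 = 1·7 + 2
7 = 3·2 + 1
2 = 2·1 + 0
Back-substituting gives 73·50 ≡ 1 (mod 89).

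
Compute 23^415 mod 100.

Square-and-reduce mod 100: 23^1≡23, 23^2≡29, 23^4≡41, 23^8≡81, 23^16≡61, 23^32≡21, 23^64≡41, 23^128≡81, 23^256≡61.
415 = 1 + 2 + 4 + 8 + 16 + 128 + 256, so 23^415 ≡ 23·29·41·81·61·81·61 ≡ 7 (mod 100).

7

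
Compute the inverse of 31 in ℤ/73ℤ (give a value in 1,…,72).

73 = 2·31 + 11
31 = 2·11 + 9
11 = 1·9 + 2
9 = 4·2 + 1
2 = 2·1 + 0
Back-substituting gives 31·33 ≡ 1 (mod 73).

33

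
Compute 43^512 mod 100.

1

Successive squares of 43 mod 100: 43^1≡43, 43^2≡49, 43^4≡1, 43^8≡1, 43^16≡1, 43^32≡1, 43^64≡1, 43^128≡1, 43^256≡1, 43^512≡1.
512 = 512, so 43^512 ≡ 1 ≡ 1 (mod 100).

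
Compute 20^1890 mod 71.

By repeated squaring mod 71: 20^1≡20, 20^2≡45, 20^4≡37, 20^8≡20, 20^16≡45, 20^32≡37, 20^64≡20, 20^128≡45, 20^256≡37, 20^512≡20, 20^1024≡45.
Since 1890 = 2 + 32 + 64 + 256 + 512 + 1024 in binary, 20^1890 ≡ 45·37·20·37·20·45 ≡ 1 (mod 71).

1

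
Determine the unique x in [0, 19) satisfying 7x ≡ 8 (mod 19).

12

The inverse of 7 mod 19 is 11 (since 7·11 = 77 ≡ 1).
Multiplying both sides by 11: x ≡ 11·8 = 88 ≡ 12 (mod 19).
Check: 7·12 = 84 = 4·19 + 8.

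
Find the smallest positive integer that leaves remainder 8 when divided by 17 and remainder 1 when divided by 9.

x ≡ 1 (mod 9) gives x ∈ {1, 10, 19, 28, 37, 46, 55, 64, …}.
The first of these with x mod 17 = 8 is 127.

127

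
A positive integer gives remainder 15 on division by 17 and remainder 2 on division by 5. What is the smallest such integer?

x ≡ 2 (mod 5) gives x ∈ {2, 7, 12, 17, 22, 27, 32}.
The first of these with x mod 17 = 15 is 32.

32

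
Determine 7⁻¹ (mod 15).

7·13 = 91 = 6·15 + 1, so 7⁻¹ ≡ 13 (mod 15).

13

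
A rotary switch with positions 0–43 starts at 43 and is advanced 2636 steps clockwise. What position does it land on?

2636 mod 44 = 40 (since 59·44 = 2596).
(43 + 40) mod 44 = 39.

39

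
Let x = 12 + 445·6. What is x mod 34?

30

445·6 = 2670.
2670 mod 34 = 18 (since 78·34 = 2652).
(12 + 18) mod 34 = 30.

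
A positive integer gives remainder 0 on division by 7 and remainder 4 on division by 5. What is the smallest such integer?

14

x ≡ 4 (mod 5) gives x ∈ {4, 9, 14}.
The first of these with x mod 7 = 0 is 14.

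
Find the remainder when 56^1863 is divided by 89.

30

Square-and-reduce mod 89: 56^1≡56, 56^2≡21, 56^4≡85, 56^8≡16, 56^16≡78, 56^32≡32, 56^64≡45, 56^128≡67, 56^256≡39, 56^512≡8, 56^1024≡64.
1863 = 1 + 2 + 4 + 64 + 256 + 512 + 1024, so 56^1863 ≡ 56·21·85·45·39·8·64 ≡ 30 (mod 89).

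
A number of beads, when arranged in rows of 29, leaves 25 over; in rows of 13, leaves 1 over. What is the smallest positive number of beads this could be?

Since 13·9 ≡ 1 (mod 29), take x = 1 + 13·((25−1)·9 mod 29) = 1 + 13·13 = 170.
Check: 170 mod 29 = 25, 170 mod 13 = 1.

170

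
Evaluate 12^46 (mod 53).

25

Square-and-reduce mod 53: 12^1≡12, 12^2≡38, 12^4≡13, 12^8≡10, 12^16≡47, 12^32≡36.
Since 46 = 2 + 4 + 8 + 32 in binary, 12^46 ≡ 38·13·10·36 ≡ 25 (mod 53).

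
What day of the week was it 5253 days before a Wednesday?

Dividing 5253 by 7 gives quotient 750 and remainder 3.
Wednesday − 3 days → Sunday.

Sunday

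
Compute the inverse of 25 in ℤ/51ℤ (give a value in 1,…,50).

25·49 = 1225 = 24·51 + 1, so 25⁻¹ ≡ 49 (mod 51).

49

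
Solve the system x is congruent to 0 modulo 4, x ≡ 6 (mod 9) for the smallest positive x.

x ≡ 0 (mod 4) gives x ∈ {0, 4, 8, 12, 16, 20, 24}.
The first of these with x mod 9 = 6 is 24.

24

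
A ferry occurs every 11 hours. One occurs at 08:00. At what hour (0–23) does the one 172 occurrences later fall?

172·11 = 1892.
1892 − 78·24 = 20, so 1892 ≡ 20 (mod 24).
(8 + 20) mod 24 = 4.

4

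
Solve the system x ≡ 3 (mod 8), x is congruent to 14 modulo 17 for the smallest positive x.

99

x ≡ 3 (mod 8) gives x ∈ {3, 11, 19, 27, 35, 43, 51, 59, …}.
The first of these with x mod 17 = 14 is 99.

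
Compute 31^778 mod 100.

By repeated squaring mod 100: 31^1≡31, 31^2≡61, 31^4≡21, 31^8≡41, 31^16≡81, 31^32≡61, 31^64≡21, 31^128≡41, 31^256≡81, 31^512≡61.
Since 778 = 2 + 8 + 256 + 512 in binary, 31^778 ≡ 61·41·81·61 ≡ 41 (mod 100).

41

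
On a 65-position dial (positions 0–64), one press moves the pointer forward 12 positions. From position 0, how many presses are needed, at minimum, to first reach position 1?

65 = 5·12 + 5
12 = 2·5 + 2
5 = 2·2 + 1
2 = 2·1 + 0
Back-substituting gives 12·38 ≡ 1 (mod 65).

38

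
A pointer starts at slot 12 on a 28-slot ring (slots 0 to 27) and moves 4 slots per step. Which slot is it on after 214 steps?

214·4 = 856.
856 − 30·28 = 16, so 856 ≡ 16 (mod 28).
(12 + 16) mod 28 = 0.

0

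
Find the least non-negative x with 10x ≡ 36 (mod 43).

The inverse of 10 mod 43 is 13 (since 10·13 = 130 ≡ 1).
So x ≡ 13·36 = 468 ≡ 38 (mod 43).
Check: 10·38 = 380 = 8·43 + 36.

38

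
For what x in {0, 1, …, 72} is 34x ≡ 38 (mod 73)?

14

34⁻¹ ≡ 58 (mod 73) because 34·58 = 1972 = 27·73 + 1.
Multiplying both sides by 58: x ≡ 58·38 = 2204 ≡ 14 (mod 73).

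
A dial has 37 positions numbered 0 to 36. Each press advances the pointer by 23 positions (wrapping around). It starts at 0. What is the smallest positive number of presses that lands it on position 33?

32

The inverse of 23 mod 37 is 29 (since 23·29 = 667 ≡ 1).
So x ≡ 29·33 = 957 ≡ 32 (mod 37).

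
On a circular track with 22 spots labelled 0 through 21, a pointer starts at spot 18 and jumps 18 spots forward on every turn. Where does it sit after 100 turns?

100·18 = 1800.
1800 = 81·22 + 18, so 1800 mod 22 = 18.
(18 + 18) mod 22 = 14.

14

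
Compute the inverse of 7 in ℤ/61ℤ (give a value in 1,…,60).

61 = 8·7 + 5
7 = 1·5 + 2
5 = 2·2 + 1
2 = 2·1 + 0
Back-substituting gives 7·35 ≡ 1 (mod 61).

35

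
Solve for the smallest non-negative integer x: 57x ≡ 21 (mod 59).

The inverse of 57 mod 59 is 29 (since 57·29 = 1653 ≡ 1).
So x ≡ 29·21 = 609 ≡ 19 (mod 59).

19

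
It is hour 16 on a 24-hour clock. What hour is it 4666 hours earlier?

4666 = 194·24 + 10, so 4666 mod 24 = 10.
(16 − 10) mod 24 = 6.

6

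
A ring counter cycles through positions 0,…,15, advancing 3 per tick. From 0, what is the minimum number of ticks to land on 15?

The inverse of 3 mod 16 is 11 (since 3·11 = 33 ≡ 1).
Multiplying both sides by 11: x ≡ 11·15 = 165 ≡ 5 (mod 16).
Check: 3·5 = 15 = 0·16 + 15.

5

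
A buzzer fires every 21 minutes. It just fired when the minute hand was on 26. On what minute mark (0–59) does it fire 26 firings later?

32

26·21 = 546.
Dividing 546 by 60 gives quotient 9 and remainder 6.
(26 + 6) mod 60 = 32.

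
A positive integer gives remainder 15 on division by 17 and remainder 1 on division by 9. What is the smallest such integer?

x ≡ 1 (mod 9) gives x ∈ {1, 10, 19, 28, 37, 46, 55, 64, …}.
The first of these with x mod 17 = 15 is 100.

100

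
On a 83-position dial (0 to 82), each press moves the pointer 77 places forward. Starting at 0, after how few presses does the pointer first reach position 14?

53

77⁻¹ ≡ 69 (mod 83) because 77·69 = 5313 = 64·83 + 1.
Multiplying both sides by 69: x ≡ 69·14 = 966 ≡ 53 (mod 83).
Check: 77·53 = 4081 = 49·83 + 14.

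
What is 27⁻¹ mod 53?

2

53 = 1·27 + 26
27 = 1·26 + 1
26 = 26·1 + 0
Back-substituting gives 27·2 ≡ 1 (mod 53).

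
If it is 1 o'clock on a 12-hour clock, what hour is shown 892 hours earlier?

9

892 mod 12 = 4 (since 74·12 = 888).
1 − 4 → 9 on a 12-hour dial.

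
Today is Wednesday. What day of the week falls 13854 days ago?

Tuesday

13854 − 1979·7 = 1, so 13854 ≡ 1 (mod 7).
Wednesday − 1 day → Tuesday.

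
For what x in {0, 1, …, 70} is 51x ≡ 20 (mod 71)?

The inverse of 51 mod 71 is 39 (since 51·39 = 1989 ≡ 1).
So x ≡ 39·20 = 780 ≡ 70 (mod 71).

70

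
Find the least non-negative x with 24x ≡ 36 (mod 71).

The inverse of 24 mod 71 is 3 (since 24·3 = 72 ≡ 1).
Multiplying both sides by 3: x ≡ 3·36 = 108 ≡ 37 (mod 71).
Check: 24·37 = 888 = 12·71 + 36.

37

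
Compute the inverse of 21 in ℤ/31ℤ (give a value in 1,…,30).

3

31 = 1·21 + 10
21 = 2·10 + 1
10 = 10·1 + 0
Back-substituting gives 21·3 ≡ 1 (mod 31).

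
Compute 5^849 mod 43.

Successive squares of 5 mod 43: 5^1≡5, 5^2≡25, 5^4≡23, 5^8≡13, 5^16≡40, 5^32≡9, 5^64≡38, 5^128≡25, 5^256≡23, 5^512≡13.
849 = 1 + 16 + 64 + 256 + 512, so 5^849 ≡ 5·40·38·23·13 ≡ 22 (mod 43).

22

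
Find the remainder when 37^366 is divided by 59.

16

By repeated squaring mod 59: 37^1≡37, 37^2≡12, 37^4≡26, 37^8≡27, 37^16≡21, 37^32≡28, 37^64≡17, 37^128≡53, 37^256≡36.
366 = 2 + 4 + 8 + 32 + 64 + 256, so 37^366 ≡ 12·26·27·28·17·36 ≡ 16 (mod 59).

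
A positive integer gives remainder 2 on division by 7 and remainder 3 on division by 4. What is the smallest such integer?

x ≡ 3 (mod 4) gives x ∈ {3, 7, 11, 15, 19, 23}.
The first of these with x mod 7 = 2 is 23.

23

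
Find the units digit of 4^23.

Last digits of 4^n: 4, 6 (period 2).
23 mod 2 = 1, so the last digit matches 4^1 = 4.

4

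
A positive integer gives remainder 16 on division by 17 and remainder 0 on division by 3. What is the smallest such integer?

x ≡ 0 (mod 3) gives x ∈ {0, 3, 6, 9, 12, 15, 18, 21, …}.
The first of these with x mod 17 = 16 is 33.

33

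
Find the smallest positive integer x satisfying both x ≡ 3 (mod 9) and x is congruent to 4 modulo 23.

165

x ≡ 3 (mod 9) gives x ∈ {3, 12, 21, 30, 39, 48, 57, 66, …}.
The first of these with x mod 23 = 4 is 165.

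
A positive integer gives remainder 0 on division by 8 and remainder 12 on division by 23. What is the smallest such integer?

104

x ≡ 0 (mod 8) gives x ∈ {0, 8, 16, 24, 32, 40, 48, 56, …}.
The first of these with x mod 23 = 12 is 104.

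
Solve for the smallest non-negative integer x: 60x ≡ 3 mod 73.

11

60⁻¹ ≡ 28 (mod 73) because 60·28 = 1680 = 23·73 + 1.
So x ≡ 28·3 = 84 ≡ 11 (mod 73).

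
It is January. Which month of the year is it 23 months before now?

February

23 mod 12 = 11 (since 1·12 = 12).
January − 11 months → February.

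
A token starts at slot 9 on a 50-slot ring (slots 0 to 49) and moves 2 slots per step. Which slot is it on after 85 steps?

29

85·2 = 170.
170 − 3·50 = 20, so 170 ≡ 20 (mod 50).
(9 + 20) mod 50 = 29.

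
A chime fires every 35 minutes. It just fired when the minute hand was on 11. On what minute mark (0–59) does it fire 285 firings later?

285·35 = 9975.
Dividing 9975 by 60 gives quotient 166 and remainder 15.
(11 + 15) mod 60 = 26.

26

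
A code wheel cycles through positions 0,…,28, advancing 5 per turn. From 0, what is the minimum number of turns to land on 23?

The inverse of 5 mod 29 is 6 (since 5·6 = 30 ≡ 1).
So x ≡ 6·23 = 138 ≡ 22 (mod 29).

22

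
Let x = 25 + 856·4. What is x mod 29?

27

856·4 = 3424.
Dividing 3424 by 29 gives quotient 118 and remainder 2.
(25 + 2) mod 29 = 27.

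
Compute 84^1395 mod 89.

By repeated squaring mod 89: 84^1≡84, 84^2≡25, 84^4≡2, 84^8≡4, 84^16≡16, 84^32≡78, 84^64≡32, 84^128≡45, 84^256≡67, 84^512≡39, 84^1024≡8.
1395 = 1 + 2 + 16 + 32 + 64 + 256 + 1024, so 84^1395 ≡ 84·25·16·78·32·67·8 ≡ 20 (mod 89).

20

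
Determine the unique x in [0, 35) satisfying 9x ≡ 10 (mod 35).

5

The inverse of 9 mod 35 is 4 (since 9·4 = 36 ≡ 1).
So x ≡ 4·10 = 40 ≡ 5 (mod 35).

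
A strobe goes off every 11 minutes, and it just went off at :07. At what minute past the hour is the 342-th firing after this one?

342·11 = 3762.
3762 mod 60 = 42 (since 62·60 = 3720).
(7 + 42) mod 60 = 49.

49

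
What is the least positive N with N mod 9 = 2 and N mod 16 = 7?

Since 16·4 ≡ 1 (mod 9), take x = 7 + 16·((2−7)·4 mod 9) = 7 + 16·7 = 119.
Check: 119 mod 9 = 2, 119 mod 16 = 7.

119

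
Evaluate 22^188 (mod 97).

Square-and-reduce mod 97: 22^1≡22, 22^2≡96, 22^4≡1, 22^8≡1, 22^16≡1, 22^32≡1, 22^64≡1, 22^128≡1.
Since 188 = 4 + 8 + 16 + 32 + 128 in binary, 22^188 ≡ 1·1·1·1·1 ≡ 1 (mod 97).

1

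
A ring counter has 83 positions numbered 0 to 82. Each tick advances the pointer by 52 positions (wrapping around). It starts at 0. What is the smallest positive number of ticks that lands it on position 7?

52⁻¹ ≡ 8 (mod 83) because 52·8 = 416 = 5·83 + 1.
Multiplying both sides by 8: x ≡ 8·7 = 56 ≡ 56 (mod 83).

56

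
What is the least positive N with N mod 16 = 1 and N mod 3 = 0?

33

Since 3·11 ≡ 1 (mod 16), take x = 0 + 3·((1−0)·11 mod 16) = 0 + 3·11 = 33.
Check: 33 mod 16 = 1, 33 mod 3 = 0.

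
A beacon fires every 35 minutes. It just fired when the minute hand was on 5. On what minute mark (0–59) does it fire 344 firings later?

45

344·35 = 12040.
12040 mod 60 = 40 (since 200·60 = 12000).
(5 + 40) mod 60 = 45.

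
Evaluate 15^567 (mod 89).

56

Square-and-reduce mod 89: 15^1≡15, 15^2≡47, 15^4≡73, 15^8≡78, 15^16≡32, 15^32≡45, 15^64≡67, 15^128≡39, 15^256≡8, 15^512≡64.
Since 567 = 1 + 2 + 4 + 16 + 32 + 512 in binary, 15^567 ≡ 15·47·73·32·45·64 ≡ 56 (mod 89).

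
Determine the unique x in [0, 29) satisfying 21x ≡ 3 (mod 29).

25

The inverse of 21 mod 29 is 18 (since 21·18 = 378 ≡ 1).
So x ≡ 18·3 = 54 ≡ 25 (mod 29).
Check: 21·25 = 525 = 18·29 + 3.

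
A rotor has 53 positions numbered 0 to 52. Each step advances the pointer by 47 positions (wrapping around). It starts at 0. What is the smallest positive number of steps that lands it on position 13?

47⁻¹ ≡ 44 (mod 53) because 47·44 = 2068 = 39·53 + 1.
So x ≡ 44·13 = 572 ≡ 42 (mod 53).

42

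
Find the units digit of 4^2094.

6

Last digits of 4^n: 4, 6 (period 2).
2094 leaves remainder 0 on division by 2, so 4^2094 ends in 6.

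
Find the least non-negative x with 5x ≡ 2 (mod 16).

10

5⁻¹ ≡ 13 (mod 16) because 5·13 = 65 = 4·16 + 1.
Multiplying both sides by 13: x ≡ 13·2 = 26 ≡ 10 (mod 16).
Check: 5·10 = 50 = 3·16 + 2.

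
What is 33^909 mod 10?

Last digits of 3^n: 3, 9, 7, 1 (period 4).
909 mod 4 = 1, so the last digit matches 3^1 = 3.

3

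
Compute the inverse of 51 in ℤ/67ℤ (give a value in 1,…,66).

46

67 = 1·51 + 16
51 = 3·16 + 3
16 = 5·3 + 1
3 = 3·1 + 0
Back-substituting gives 51·46 ≡ 1 (mod 67).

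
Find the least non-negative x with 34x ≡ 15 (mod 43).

The inverse of 34 mod 43 is 19 (since 34·19 = 646 ≡ 1).
Multiplying both sides by 19: x ≡ 19·15 = 285 ≡ 27 (mod 43).

27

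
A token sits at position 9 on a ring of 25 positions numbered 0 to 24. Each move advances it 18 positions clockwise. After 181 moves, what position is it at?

17

181·18 = 3258.
Dividing 3258 by 25 gives quotient 130 and remainder 8.
(9 + 8) mod 25 = 17.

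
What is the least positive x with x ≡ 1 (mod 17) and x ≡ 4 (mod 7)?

x ≡ 4 (mod 7) gives x ∈ {4, 11, 18}.
The first of these with x mod 17 = 1 is 18.

18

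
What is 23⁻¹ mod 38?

38 = 1·23 + 15
23 = 1·15 + 8
15 = 1·8 + 7
8 = 1·7 + 1
7 = 7·1 + 0
Back-substituting gives 23·5 ≡ 1 (mod 38).

5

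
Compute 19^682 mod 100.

Successive squares of 19 mod 100: 19^1≡19, 19^2≡61, 19^4≡21, 19^8≡41, 19^16≡81, 19^32≡61, 19^64≡21, 19^128≡41, 19^256≡81, 19^512≡61.
682 = 2 + 8 + 32 + 128 + 512, so 19^682 ≡ 61·41·61·41·61 ≡ 61 (mod 100).

61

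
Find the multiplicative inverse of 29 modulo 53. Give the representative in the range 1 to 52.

11

53 = 1·29 + 24
29 = 1·24 + 5
24 = 4·5 + 4
5 = 1·4 + 1
4 = 4·1 + 0
Back-substituting gives 29·11 ≡ 1 (mod 53).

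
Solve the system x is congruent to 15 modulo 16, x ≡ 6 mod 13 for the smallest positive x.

x ≡ 6 (mod 13) gives x ∈ {6, 19, 32, 45, 58, 71, 84, 97, …}.
The first of these with x mod 16 = 15 is 175.

175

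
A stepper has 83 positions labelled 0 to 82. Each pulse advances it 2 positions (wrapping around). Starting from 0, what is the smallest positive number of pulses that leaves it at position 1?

2·42 = 84 = 1·83 + 1, so 2⁻¹ ≡ 42 (mod 83).

42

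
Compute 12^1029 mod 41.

30

Successive squares of 12 mod 41: 12^1≡12, 12^2≡21, 12^4≡31, 12^8≡18, 12^16≡37, 12^32≡16, 12^64≡10, 12^128≡18, 12^256≡37, 12^512≡16, 12^1024≡10.
Since 1029 = 1 + 4 + 1024 in binary, 12^1029 ≡ 12·31·10 ≡ 30 (mod 41).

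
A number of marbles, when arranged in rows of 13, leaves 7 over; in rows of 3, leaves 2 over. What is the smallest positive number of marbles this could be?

Since 3·9 ≡ 1 (mod 13), take x = 2 + 3·((7−2)·9 mod 13) = 2 + 3·6 = 20.
Check: 20 mod 13 = 7, 20 mod 3 = 2.

20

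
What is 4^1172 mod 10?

6

The units digit of 4^n cycles with period 2: 4, 6, …
1172 leaves remainder 0 on division by 2, so 4^1172 ends in 6.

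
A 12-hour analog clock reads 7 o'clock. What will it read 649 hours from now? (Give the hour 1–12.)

8

Dividing 649 by 12 gives quotient 54 and remainder 1.
7 + 1 → 8 on a 12-hour dial.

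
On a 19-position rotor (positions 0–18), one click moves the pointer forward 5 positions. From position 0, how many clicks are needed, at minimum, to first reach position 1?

4

19 = 3·5 + 4
5 = 1·4 + 1
4 = 4·1 + 0
Back-substituting gives 5·4 ≡ 1 (mod 19).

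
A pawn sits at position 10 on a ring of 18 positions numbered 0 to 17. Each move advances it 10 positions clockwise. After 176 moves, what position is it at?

6

176·10 = 1760.
Dividing 1760 by 18 gives quotient 97 and remainder 14.
(10 + 14) mod 18 = 6.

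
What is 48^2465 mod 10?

8

Powers of 8 mod 10 repeat with period 4: 8, 4, 2, 6.
2465 mod 4 = 1, so the last digit matches 8^1 = 8.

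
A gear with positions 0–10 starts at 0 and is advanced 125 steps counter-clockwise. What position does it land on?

125 mod 11 = 4 (since 11·11 = 121).
(0 − 4) mod 11 = 7.

7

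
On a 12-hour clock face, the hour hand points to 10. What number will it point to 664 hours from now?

Dividing 664 by 12 gives quotient 55 and remainder 4.
10 + 4 → 2 on a 12-hour dial.

2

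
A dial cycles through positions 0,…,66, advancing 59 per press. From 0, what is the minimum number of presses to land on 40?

59⁻¹ ≡ 25 (mod 67) because 59·25 = 1475 = 22·67 + 1.
So x ≡ 25·40 = 1000 ≡ 62 (mod 67).
Check: 59·62 = 3658 = 54·67 + 40.

62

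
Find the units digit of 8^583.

The units digit of 8^n cycles with period 4: 8, 4, 2, 6, …
583 mod 4 = 3, so the last digit matches 8^3 = 2.

2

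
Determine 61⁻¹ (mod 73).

6

61·6 = 366 = 5·73 + 1, so 61⁻¹ ≡ 6 (mod 73).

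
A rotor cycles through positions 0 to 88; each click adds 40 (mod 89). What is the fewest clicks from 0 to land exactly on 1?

69

40·69 = 2760 = 31·89 + 1, so 40⁻¹ ≡ 69 (mod 89).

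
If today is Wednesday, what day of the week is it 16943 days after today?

Saturday

16943 = 2420·7 + 3, so 16943 mod 7 = 3.
Wednesday + 3 days → Saturday.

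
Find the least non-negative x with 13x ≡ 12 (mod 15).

The inverse of 13 mod 15 is 7 (since 13·7 = 91 ≡ 1).
Multiplying both sides by 7: x ≡ 7·12 = 84 ≡ 9 (mod 15).

9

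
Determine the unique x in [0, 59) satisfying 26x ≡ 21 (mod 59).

53

26⁻¹ ≡ 25 (mod 59) because 26·25 = 650 = 11·59 + 1.
Multiplying both sides by 25: x ≡ 25·21 = 525 ≡ 53 (mod 59).
Check: 26·53 = 1378 = 23·59 + 21.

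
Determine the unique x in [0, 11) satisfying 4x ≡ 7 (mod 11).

4⁻¹ ≡ 3 (mod 11) because 4·3 = 12 = 1·11 + 1.
Multiplying both sides by 3: x ≡ 3·7 = 21 ≡ 10 (mod 11).

10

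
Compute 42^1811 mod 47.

9

By repeated squaring mod 47: 42^1≡42, 42^2≡25, 42^4≡14, 42^8≡8, 42^16≡17, 42^32≡7, 42^64≡2, 42^128≡4, 42^256≡16, 42^512≡21, 42^1024≡18.
1811 = 1 + 2 + 16 + 256 + 512 + 1024, so 42^1811 ≡ 42·25·17·16·21·18 ≡ 9 (mod 47).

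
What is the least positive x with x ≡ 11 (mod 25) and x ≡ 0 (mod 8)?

x ≡ 0 (mod 8) gives x ∈ {0, 8, 16, 24, 32, 40, 48, 56, …}.
The first of these with x mod 25 = 11 is 136.

136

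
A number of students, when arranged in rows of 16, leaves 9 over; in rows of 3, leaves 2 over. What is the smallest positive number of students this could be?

41

x ≡ 2 (mod 3) gives x ∈ {2, 5, 8, 11, 14, 17, 20, 23, …}.
The first of these with x mod 16 = 9 is 41.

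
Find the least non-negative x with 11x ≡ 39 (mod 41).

11⁻¹ ≡ 15 (mod 41) because 11·15 = 165 = 4·41 + 1.
So x ≡ 15·39 = 585 ≡ 11 (mod 41).
Check: 11·11 = 121 = 2·41 + 39.

11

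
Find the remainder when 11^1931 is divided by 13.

By repeated squaring mod 13: 11^1≡11, 11^2≡4, 11^4≡3, 11^8≡9, 11^16≡3, 11^32≡9, 11^64≡3, 11^128≡9, 11^256≡3, 11^512≡9, 11^1024≡3.
1931 = 1 + 2 + 8 + 128 + 256 + 512 + 1024, so 11^1931 ≡ 11·4·9·9·3·9·3 ≡ 6 (mod 13).

6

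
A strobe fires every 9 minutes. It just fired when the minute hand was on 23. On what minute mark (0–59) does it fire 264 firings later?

59

264·9 = 2376.
2376 mod 60 = 36 (since 39·60 = 2340).
(23 + 36) mod 60 = 59.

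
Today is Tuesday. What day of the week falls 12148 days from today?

Dividing 12148 by 7 gives quotient 1735 and remainder 3.
Tuesday + 3 days → Friday.

Friday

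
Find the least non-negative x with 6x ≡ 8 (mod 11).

6⁻¹ ≡ 2 (mod 11) because 6·2 = 12 = 1·11 + 1.
So x ≡ 2·8 = 16 ≡ 5 (mod 11).
Check: 6·5 = 30 = 2·11 + 8.

5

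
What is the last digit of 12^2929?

2

Powers of 2 mod 10 repeat with period 4: 2, 4, 8, 6.
2929 mod 4 = 1, so the last digit matches 2^1 = 2.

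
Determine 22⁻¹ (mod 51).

7

51 = 2·22 + 7
22 = 3·7 + 1
7 = 7·1 + 0
Back-substituting gives 22·7 ≡ 1 (mod 51).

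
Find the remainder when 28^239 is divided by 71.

Successive squares of 28 mod 71: 28^1≡28, 28^2≡3, 28^4≡9, 28^8≡10, 28^16≡29, 28^32≡60, 28^64≡50, 28^128≡15.
Since 239 = 1 + 2 + 4 + 8 + 32 + 64 + 128 in binary, 28^239 ≡ 28·3·9·10·60·50·15 ≡ 21 (mod 71).

21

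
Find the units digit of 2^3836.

Last digits of 2^n: 2, 4, 8, 6 (period 4).
3836 leaves remainder 0 on division by 4, so 2^3836 ends in 6.

6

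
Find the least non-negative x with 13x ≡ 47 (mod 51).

13⁻¹ ≡ 4 (mod 51) because 13·4 = 52 = 1·51 + 1.
Multiplying both sides by 4: x ≡ 4·47 = 188 ≡ 35 (mod 51).

35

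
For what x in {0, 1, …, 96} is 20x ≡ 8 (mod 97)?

78

The inverse of 20 mod 97 is 34 (since 20·34 = 680 ≡ 1).
Multiplying both sides by 34: x ≡ 34·8 = 272 ≡ 78 (mod 97).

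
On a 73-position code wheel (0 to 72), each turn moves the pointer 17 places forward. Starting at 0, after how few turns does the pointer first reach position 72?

17⁻¹ ≡ 43 (mod 73) because 17·43 = 731 = 10·73 + 1.
So x ≡ 43·72 = 3096 ≡ 30 (mod 73).

30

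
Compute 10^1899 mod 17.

By repeated squaring mod 17: 10^1≡10, 10^2≡15, 10^4≡4, 10^8≡16, 10^16≡1, 10^32≡1, 10^64≡1, 10^128≡1, 10^256≡1, 10^512≡1, 10^1024≡1.
1899 = 1 + 2 + 8 + 32 + 64 + 256 + 512 + 1024, so 10^1899 ≡ 10·15·16·1·1·1·1·1 ≡ 3 (mod 17).

3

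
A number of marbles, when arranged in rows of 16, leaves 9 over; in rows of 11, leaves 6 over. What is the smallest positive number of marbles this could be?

x ≡ 6 (mod 11) gives x ∈ {6, 17, 28, 39, 50, 61, 72, 83, …}.
The first of these with x mod 16 = 9 is 105.

105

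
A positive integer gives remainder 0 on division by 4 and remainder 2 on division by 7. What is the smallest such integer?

Since 7·3 ≡ 1 (mod 4), take x = 2 + 7·((0−2)·3 mod 4) = 2 + 7·2 = 16.
Check: 16 mod 4 = 0, 16 mod 7 = 2.

16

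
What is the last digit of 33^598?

The units digit of 33^n cycles with period 4: 3, 9, 7, 1, …
598 mod 4 = 2, so the last digit matches 3^2 = 9.

9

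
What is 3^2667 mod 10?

The units digit of 3^n cycles with period 4: 3, 9, 7, 1, …
2667 leaves remainder 3 on division by 4, so 3^2667 ends in 7.

7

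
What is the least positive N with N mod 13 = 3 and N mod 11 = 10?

x ≡ 10 (mod 11) gives x ∈ {10, 21, 32, 43, 54, 65, 76, 87, …}.
The first of these with x mod 13 = 3 is 120.

120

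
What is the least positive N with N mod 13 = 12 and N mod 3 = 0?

12

Since 3·9 ≡ 1 (mod 13), take x = 0 + 3·((12−0)·9 mod 13) = 0 + 3·4 = 12.
Check: 12 mod 13 = 12, 12 mod 3 = 0.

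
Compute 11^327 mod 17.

Square-and-reduce mod 17: 11^1≡11, 11^2≡2, 11^4≡4, 11^8≡16, 11^16≡1, 11^32≡1, 11^64≡1, 11^128≡1, 11^256≡1.
Since 327 = 1 + 2 + 4 + 64 + 256 in binary, 11^327 ≡ 11·2·4·1·1 ≡ 3 (mod 17).

3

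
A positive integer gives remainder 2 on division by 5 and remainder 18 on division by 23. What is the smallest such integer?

x ≡ 2 (mod 5) gives x ∈ {2, 7, 12, 17, 22, 27, 32, 37, …}.
The first of these with x mod 23 = 18 is 87.

87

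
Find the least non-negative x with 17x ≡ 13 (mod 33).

The inverse of 17 mod 33 is 2 (since 17·2 = 34 ≡ 1).
Multiplying both sides by 2: x ≡ 2·13 = 26 ≡ 26 (mod 33).

26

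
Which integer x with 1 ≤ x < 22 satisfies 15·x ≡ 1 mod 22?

22 = 1·15 + 7
15 = 2·7 + 1
7 = 7·1 + 0
Back-substituting gives 15·3 ≡ 1 (mod 22).

3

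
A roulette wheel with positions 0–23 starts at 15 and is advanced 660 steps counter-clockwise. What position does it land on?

3

660 = 27·24 + 12, so 660 mod 24 = 12.
(15 − 12) mod 24 = 3.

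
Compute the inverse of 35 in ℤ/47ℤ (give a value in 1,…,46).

47 = 1·35 + 12
35 = 2·12 + 11
12 = 1·11 + 1
11 = 11·1 + 0
Back-substituting gives 35·43 ≡ 1 (mod 47).

43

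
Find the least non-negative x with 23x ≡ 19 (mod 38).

The inverse of 23 mod 38 is 5 (since 23·5 = 115 ≡ 1).
So x ≡ 5·19 = 95 ≡ 19 (mod 38).
Check: 23·19 = 437 = 11·38 + 19.

19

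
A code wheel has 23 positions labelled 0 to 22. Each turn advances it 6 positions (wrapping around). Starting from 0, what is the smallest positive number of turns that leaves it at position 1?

23 = 3·6 + 5
6 = 1·5 + 1
5 = 5·1 + 0
Back-substituting gives 6·4 ≡ 1 (mod 23).

4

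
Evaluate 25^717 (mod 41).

31

By repeated squaring mod 41: 25^1≡25, 25^2≡10, 25^4≡18, 25^8≡37, 25^16≡16, 25^32≡10, 25^64≡18, 25^128≡37, 25^256≡16, 25^512≡10.
Since 717 = 1 + 4 + 8 + 64 + 128 + 512 in binary, 25^717 ≡ 25·18·37·18·37·10 ≡ 31 (mod 41).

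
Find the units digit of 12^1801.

Powers of 2 mod 10 repeat with period 4: 2, 4, 8, 6.
1801 mod 4 = 1, so the last digit matches 2^1 = 2.

2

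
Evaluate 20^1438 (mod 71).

Successive squares of 20 mod 71: 20^1≡20, 20^2≡45, 20^4≡37, 20^8≡20, 20^16≡45, 20^32≡37, 20^64≡20, 20^128≡45, 20^256≡37, 20^512≡20, 20^1024≡45.
1438 = 2 + 4 + 8 + 16 + 128 + 256 + 1024, so 20^1438 ≡ 45·37·20·45·45·37·45 ≡ 48 (mod 71).

48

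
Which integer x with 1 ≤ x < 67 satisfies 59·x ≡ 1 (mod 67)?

25

59·25 = 1475 = 22·67 + 1, so 59⁻¹ ≡ 25 (mod 67).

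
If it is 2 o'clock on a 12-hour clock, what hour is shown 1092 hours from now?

1092 = 91·12 + 0, so 1092 mod 12 = 0.
2 + 0 → 2 on a 12-hour dial.

2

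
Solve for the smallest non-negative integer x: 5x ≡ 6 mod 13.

9

The inverse of 5 mod 13 is 8 (since 5·8 = 40 ≡ 1).
So x ≡ 8·6 = 48 ≡ 9 (mod 13).
Check: 5·9 = 45 = 3·13 + 6.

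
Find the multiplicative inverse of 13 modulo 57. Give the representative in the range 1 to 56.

57 = 4·13 + 5
13 = 2·5 + 3
5 = 1·3 + 2
3 = 1·2 + 1
2 = 2·1 + 0
Back-substituting gives 13·22 ≡ 1 (mod 57).

22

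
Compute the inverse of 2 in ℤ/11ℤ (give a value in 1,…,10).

6

11 = 5·2 + 1
2 = 2·1 + 0
Back-substituting gives 2·6 ≡ 1 (mod 11).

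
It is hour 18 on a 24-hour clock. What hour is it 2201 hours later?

2201 = 91·24 + 17, so 2201 mod 24 = 17.
(18 + 17) mod 24 = 11.

11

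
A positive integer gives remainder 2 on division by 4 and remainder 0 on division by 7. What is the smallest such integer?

Since 7·3 ≡ 1 (mod 4), take x = 0 + 7·((2−0)·3 mod 4) = 0 + 7·2 = 14.
Check: 14 mod 4 = 2, 14 mod 7 = 0.

14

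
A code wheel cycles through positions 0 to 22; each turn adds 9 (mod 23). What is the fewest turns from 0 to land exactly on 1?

9·18 = 162 = 7·23 + 1, so 9⁻¹ ≡ 18 (mod 23).

18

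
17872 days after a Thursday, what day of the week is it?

Dividing 17872 by 7 gives quotient 2553 and remainder 1.
Thursday + 1 day → Friday.

Friday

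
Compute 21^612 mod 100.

By repeated squaring mod 100: 21^1≡21, 21^2≡41, 21^4≡81, 21^8≡61, 21^16≡21, 21^32≡41, 21^64≡81, 21^128≡61, 21^256≡21, 21^512≡41.
Since 612 = 4 + 32 + 64 + 512 in binary, 21^612 ≡ 81·41·81·41 ≡ 41 (mod 100).

41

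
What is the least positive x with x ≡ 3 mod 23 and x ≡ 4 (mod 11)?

26

Since 11·21 ≡ 1 (mod 23), take x = 4 + 11·((3−4)·21 mod 23) = 4 + 11·2 = 26.
Check: 26 mod 23 = 3, 26 mod 11 = 4.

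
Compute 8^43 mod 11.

Square-and-reduce mod 11: 8^1≡8, 8^2≡9, 8^4≡4, 8^8≡5, 8^16≡3, 8^32≡9.
Since 43 = 1 + 2 + 8 + 32 in binary, 8^43 ≡ 8·9·5·9 ≡ 6 (mod 11).

6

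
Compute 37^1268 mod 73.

2

Square-and-reduce mod 73: 37^1≡37, 37^2≡55, 37^4≡32, 37^8≡2, 37^16≡4, 37^32≡16, 37^64≡37, 37^128≡55, 37^256≡32, 37^512≡2, 37^1024≡4.
1268 = 4 + 16 + 32 + 64 + 128 + 1024, so 37^1268 ≡ 32·4·16·37·55·4 ≡ 2 (mod 73).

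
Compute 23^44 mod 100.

Successive squares of 23 mod 100: 23^1≡23, 23^2≡29, 23^4≡41, 23^8≡81, 23^16≡61, 23^32≡21.
44 = 4 + 8 + 32, so 23^44 ≡ 41·81·21 ≡ 41 (mod 100).

41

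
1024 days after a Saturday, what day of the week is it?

1024 − 146·7 = 2, so 1024 ≡ 2 (mod 7).
Saturday + 2 days → Monday.

Monday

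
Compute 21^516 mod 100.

21

Successive squares of 21 mod 100: 21^1≡21, 21^2≡41, 21^4≡81, 21^8≡61, 21^16≡21, 21^32≡41, 21^64≡81, 21^128≡61, 21^256≡21, 21^512≡41.
Since 516 = 4 + 512 in binary, 21^516 ≡ 81·41 ≡ 21 (mod 100).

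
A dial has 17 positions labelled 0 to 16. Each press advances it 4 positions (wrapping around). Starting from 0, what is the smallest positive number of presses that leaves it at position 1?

17 = 4·4 + 1
4 = 4·1 + 0
Back-substituting gives 4·13 ≡ 1 (mod 17).

13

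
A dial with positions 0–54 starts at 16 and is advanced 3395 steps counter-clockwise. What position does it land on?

3395 = 61·55 + 40, so 3395 mod 55 = 40.
(16 − 40) mod 55 = 31.

31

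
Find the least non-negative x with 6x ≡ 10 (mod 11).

9

6⁻¹ ≡ 2 (mod 11) because 6·2 = 12 = 1·11 + 1.
So x ≡ 2·10 = 20 ≡ 9 (mod 11).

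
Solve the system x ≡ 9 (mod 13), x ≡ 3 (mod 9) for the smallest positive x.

48

Since 9·3 ≡ 1 (mod 13), take x = 3 + 9·((9−3)·3 mod 13) = 3 + 9·5 = 48.
Check: 48 mod 13 = 9, 48 mod 9 = 3.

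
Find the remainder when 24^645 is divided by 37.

29

Successive squares of 24 mod 37: 24^1≡24, 24^2≡21, 24^4≡34, 24^8≡9, 24^16≡7, 24^32≡12, 24^64≡33, 24^128≡16, 24^256≡34, 24^512≡9.
645 = 1 + 4 + 128 + 512, so 24^645 ≡ 24·34·16·9 ≡ 29 (mod 37).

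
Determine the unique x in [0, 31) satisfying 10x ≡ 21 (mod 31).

30

The inverse of 10 mod 31 is 28 (since 10·28 = 280 ≡ 1).
Multiplying both sides by 28: x ≡ 28·21 = 588 ≡ 30 (mod 31).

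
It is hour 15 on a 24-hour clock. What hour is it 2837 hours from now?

20

Dividing 2837 by 24 gives quotient 118 and remainder 5.
(15 + 5) mod 24 = 20.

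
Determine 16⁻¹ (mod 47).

47 = 2·16 + 15
16 = 1·15 + 1
15 = 15·1 + 0
Back-substituting gives 16·3 ≡ 1 (mod 47).

3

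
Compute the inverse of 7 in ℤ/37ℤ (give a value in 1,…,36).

7·16 = 112 = 3·37 + 1, so 7⁻¹ ≡ 16 (mod 37).

16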